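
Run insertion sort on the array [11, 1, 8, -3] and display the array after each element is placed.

First element 11 is already 'sorted'
Insert 1: shifted 1 elements -> [1, 11, 8, -3]
Insert 8: shifted 1 elements -> [1, 8, 11, -3]
Insert -3: shifted 3 elements -> [-3, 1, 8, 11]


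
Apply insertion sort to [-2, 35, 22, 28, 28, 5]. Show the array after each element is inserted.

First element -2 is already 'sorted'
Insert 35: shifted 0 elements -> [-2, 35, 22, 28, 28, 5]
Insert 22: shifted 1 elements -> [-2, 22, 35, 28, 28, 5]
Insert 28: shifted 1 elements -> [-2, 22, 28, 35, 28, 5]
Insert 28: shifted 1 elements -> [-2, 22, 28, 28, 35, 5]
Insert 5: shifted 4 elements -> [-2, 5, 22, 28, 28, 35]


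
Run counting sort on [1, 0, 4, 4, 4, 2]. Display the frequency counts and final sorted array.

Count array: [1, 1, 1, 0, 3]
(count[i] = number of elements equal to i)
Cumulative count: [1, 2, 3, 3, 6]
Sorted: [0, 1, 2, 4, 4, 4]


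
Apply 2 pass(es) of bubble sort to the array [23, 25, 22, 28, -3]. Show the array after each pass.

After pass 1: [23, 22, 25, -3, 28] (2 swaps)
After pass 2: [22, 23, -3, 25, 28] (2 swaps)
Total swaps: 4


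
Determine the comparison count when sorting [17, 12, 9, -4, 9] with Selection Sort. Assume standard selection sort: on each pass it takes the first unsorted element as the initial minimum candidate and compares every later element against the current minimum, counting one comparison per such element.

Pass 1: scan indices 1..4 for the minimum = 4 comparison(s); min is -4, place at index 0 -> [-4, 12, 9, 17, 9]
Pass 2: scan indices 2..4 for the minimum = 3 comparison(s); min is 9, place at index 1 -> [-4, 9, 12, 17, 9]
Pass 3: scan indices 3..4 for the minimum = 2 comparison(s); min is 9, place at index 2 -> [-4, 9, 9, 17, 12]
Pass 4: scan indices 4..4 for the minimum = 1 comparison(s); min is 12, place at index 3 -> [-4, 9, 9, 12, 17]
Selection sort always scans the whole unsorted suffix, so the count is (n-1) + (n-2) + ... + 1 = n(n-1)/2 = 5*4/2 = 10 regardless of the input order.
Total comparisons: 4 + 3 + 2 + 1 = 10


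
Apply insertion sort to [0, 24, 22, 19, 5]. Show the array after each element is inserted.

First element 0 is already 'sorted'
Insert 24: shifted 0 elements -> [0, 24, 22, 19, 5]
Insert 22: shifted 1 elements -> [0, 22, 24, 19, 5]
Insert 19: shifted 2 elements -> [0, 19, 22, 24, 5]
Insert 5: shifted 3 elements -> [0, 5, 19, 22, 24]


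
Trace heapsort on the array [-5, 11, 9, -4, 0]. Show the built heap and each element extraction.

Build heap: [11, 0, 9, -4, -5]
Extract 11: [9, 0, -5, -4, 11]
Extract 9: [0, -4, -5, 9, 11]
Extract 0: [-4, -5, 0, 9, 11]
Extract -4: [-5, -4, 0, 9, 11]


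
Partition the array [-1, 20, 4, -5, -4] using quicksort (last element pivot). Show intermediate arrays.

Partition 1: pivot=-4 at index 1 -> [-5, -4, 4, -1, 20]
Partition 2: pivot=20 at index 4 -> [-5, -4, 4, -1, 20]
Partition 3: pivot=-1 at index 2 -> [-5, -4, -1, 4, 20]


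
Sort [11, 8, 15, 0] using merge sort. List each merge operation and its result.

Divide and conquer:
  Merge [11] + [8] -> [8, 11]
  Merge [15] + [0] -> [0, 15]
  Merge [8, 11] + [0, 15] -> [0, 8, 11, 15]


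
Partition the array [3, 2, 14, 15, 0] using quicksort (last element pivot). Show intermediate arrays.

Partition 1: pivot=0 at index 0 -> [0, 2, 14, 15, 3]
Partition 2: pivot=3 at index 2 -> [0, 2, 3, 15, 14]
Partition 3: pivot=14 at index 3 -> [0, 2, 3, 14, 15]


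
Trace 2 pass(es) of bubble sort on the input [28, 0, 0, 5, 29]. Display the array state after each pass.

After pass 1: [0, 0, 5, 28, 29] (3 swaps)
After pass 2: [0, 0, 5, 28, 29] (0 swaps)
Total swaps: 3


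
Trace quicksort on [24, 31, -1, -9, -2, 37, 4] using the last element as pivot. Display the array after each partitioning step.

Partition 1: pivot=4 at index 3 -> [-1, -9, -2, 4, 24, 37, 31]
Partition 2: pivot=-2 at index 1 -> [-9, -2, -1, 4, 24, 37, 31]
Partition 3: pivot=31 at index 5 -> [-9, -2, -1, 4, 24, 31, 37]


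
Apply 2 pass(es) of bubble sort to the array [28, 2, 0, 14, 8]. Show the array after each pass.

After pass 1: [2, 0, 14, 8, 28] (4 swaps)
After pass 2: [0, 2, 8, 14, 28] (2 swaps)
Total swaps: 6


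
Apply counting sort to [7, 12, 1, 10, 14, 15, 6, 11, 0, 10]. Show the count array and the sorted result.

Count array: [1, 1, 0, 0, 0, 0, 1, 1, 0, 0, 2, 1, 1, 0, 1, 1]
(count[i] = number of elements equal to i)
Cumulative count: [1, 2, 2, 2, 2, 2, 3, 4, 4, 4, 6, 7, 8, 8, 9, 10]
Sorted: [0, 1, 6, 7, 10, 10, 11, 12, 14, 15]


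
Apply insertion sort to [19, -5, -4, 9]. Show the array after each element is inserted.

First element 19 is already 'sorted'
Insert -5: shifted 1 elements -> [-5, 19, -4, 9]
Insert -4: shifted 1 elements -> [-5, -4, 19, 9]
Insert 9: shifted 1 elements -> [-5, -4, 9, 19]


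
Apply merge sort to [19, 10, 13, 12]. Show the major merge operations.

Divide and conquer:
  Merge [19] + [10] -> [10, 19]
  Merge [13] + [12] -> [12, 13]
  Merge [10, 19] + [12, 13] -> [10, 12, 13, 19]


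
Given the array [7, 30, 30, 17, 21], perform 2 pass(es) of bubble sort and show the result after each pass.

After pass 1: [7, 30, 17, 21, 30] (2 swaps)
After pass 2: [7, 17, 21, 30, 30] (2 swaps)
Total swaps: 4


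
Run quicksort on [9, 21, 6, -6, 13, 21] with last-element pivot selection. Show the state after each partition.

Partition 1: pivot=21 at index 5 -> [9, 21, 6, -6, 13, 21]
Partition 2: pivot=13 at index 3 -> [9, 6, -6, 13, 21, 21]
Partition 3: pivot=-6 at index 0 -> [-6, 6, 9, 13, 21, 21]
Partition 4: pivot=9 at index 2 -> [-6, 6, 9, 13, 21, 21]


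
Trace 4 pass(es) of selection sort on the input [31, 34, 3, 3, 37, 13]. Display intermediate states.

Pass 1: Select minimum 3 at index 2, swap -> [3, 34, 31, 3, 37, 13]
Pass 2: Select minimum 3 at index 3, swap -> [3, 3, 31, 34, 37, 13]
Pass 3: Select minimum 13 at index 5, swap -> [3, 3, 13, 34, 37, 31]
Pass 4: Select minimum 31 at index 5, swap -> [3, 3, 13, 31, 37, 34]


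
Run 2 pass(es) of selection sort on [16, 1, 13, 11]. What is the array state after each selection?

Pass 1: Select minimum 1 at index 1, swap -> [1, 16, 13, 11]
Pass 2: Select minimum 11 at index 3, swap -> [1, 11, 13, 16]


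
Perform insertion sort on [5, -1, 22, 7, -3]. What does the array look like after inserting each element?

First element 5 is already 'sorted'
Insert -1: shifted 1 elements -> [-1, 5, 22, 7, -3]
Insert 22: shifted 0 elements -> [-1, 5, 22, 7, -3]
Insert 7: shifted 1 elements -> [-1, 5, 7, 22, -3]
Insert -3: shifted 4 elements -> [-3, -1, 5, 7, 22]


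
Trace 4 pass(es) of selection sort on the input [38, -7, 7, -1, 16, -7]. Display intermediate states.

Pass 1: Select minimum -7 at index 1, swap -> [-7, 38, 7, -1, 16, -7]
Pass 2: Select minimum -7 at index 5, swap -> [-7, -7, 7, -1, 16, 38]
Pass 3: Select minimum -1 at index 3, swap -> [-7, -7, -1, 7, 16, 38]
Pass 4: Select minimum 7 at index 3, swap -> [-7, -7, -1, 7, 16, 38]


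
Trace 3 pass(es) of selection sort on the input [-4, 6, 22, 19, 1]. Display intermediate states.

Pass 1: Select minimum -4 at index 0, swap -> [-4, 6, 22, 19, 1]
Pass 2: Select minimum 1 at index 4, swap -> [-4, 1, 22, 19, 6]
Pass 3: Select minimum 6 at index 4, swap -> [-4, 1, 6, 19, 22]


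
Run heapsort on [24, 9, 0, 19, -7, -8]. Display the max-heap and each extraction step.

Build heap: [24, 19, 0, 9, -7, -8]
Extract 24: [19, 9, 0, -8, -7, 24]
Extract 19: [9, -7, 0, -8, 19, 24]
Extract 9: [0, -7, -8, 9, 19, 24]
Extract 0: [-7, -8, 0, 9, 19, 24]
Extract -7: [-8, -7, 0, 9, 19, 24]


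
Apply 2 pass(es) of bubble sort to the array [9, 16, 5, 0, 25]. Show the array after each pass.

After pass 1: [9, 5, 0, 16, 25] (2 swaps)
After pass 2: [5, 0, 9, 16, 25] (2 swaps)
Total swaps: 4


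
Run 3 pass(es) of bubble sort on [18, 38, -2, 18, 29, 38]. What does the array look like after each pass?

After pass 1: [18, -2, 18, 29, 38, 38] (3 swaps)
After pass 2: [-2, 18, 18, 29, 38, 38] (1 swaps)
After pass 3: [-2, 18, 18, 29, 38, 38] (0 swaps)
Total swaps: 4


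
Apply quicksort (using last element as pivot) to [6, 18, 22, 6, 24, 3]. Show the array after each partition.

Partition 1: pivot=3 at index 0 -> [3, 18, 22, 6, 24, 6]
Partition 2: pivot=6 at index 2 -> [3, 6, 6, 18, 24, 22]
Partition 3: pivot=22 at index 4 -> [3, 6, 6, 18, 22, 24]


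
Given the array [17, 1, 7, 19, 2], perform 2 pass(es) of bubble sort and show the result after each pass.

After pass 1: [1, 7, 17, 2, 19] (3 swaps)
After pass 2: [1, 7, 2, 17, 19] (1 swaps)
Total swaps: 4


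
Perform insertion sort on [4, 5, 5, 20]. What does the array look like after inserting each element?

First element 4 is already 'sorted'
Insert 5: shifted 0 elements -> [4, 5, 5, 20]
Insert 5: shifted 0 elements -> [4, 5, 5, 20]
Insert 20: shifted 0 elements -> [4, 5, 5, 20]


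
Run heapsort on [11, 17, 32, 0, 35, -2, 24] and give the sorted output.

Build heap: [35, 17, 32, 0, 11, -2, 24]
Extract 35: [32, 17, 24, 0, 11, -2, 35]
Extract 32: [24, 17, -2, 0, 11, 32, 35]
Extract 24: [17, 11, -2, 0, 24, 32, 35]
Extract 17: [11, 0, -2, 17, 24, 32, 35]
Extract 11: [0, -2, 11, 17, 24, 32, 35]
Extract 0: [-2, 0, 11, 17, 24, 32, 35]


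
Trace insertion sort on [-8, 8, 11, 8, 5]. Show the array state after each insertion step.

First element -8 is already 'sorted'
Insert 8: shifted 0 elements -> [-8, 8, 11, 8, 5]
Insert 11: shifted 0 elements -> [-8, 8, 11, 8, 5]
Insert 8: shifted 1 elements -> [-8, 8, 8, 11, 5]
Insert 5: shifted 3 elements -> [-8, 5, 8, 8, 11]


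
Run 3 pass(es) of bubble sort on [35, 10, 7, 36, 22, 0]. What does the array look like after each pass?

After pass 1: [10, 7, 35, 22, 0, 36] (4 swaps)
After pass 2: [7, 10, 22, 0, 35, 36] (3 swaps)
After pass 3: [7, 10, 0, 22, 35, 36] (1 swaps)
Total swaps: 8


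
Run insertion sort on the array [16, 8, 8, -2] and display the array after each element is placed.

First element 16 is already 'sorted'
Insert 8: shifted 1 elements -> [8, 16, 8, -2]
Insert 8: shifted 1 elements -> [8, 8, 16, -2]
Insert -2: shifted 3 elements -> [-2, 8, 8, 16]


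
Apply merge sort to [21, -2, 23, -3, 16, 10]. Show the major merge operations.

Divide and conquer:
  Merge [-2] + [23] -> [-2, 23]
  Merge [21] + [-2, 23] -> [-2, 21, 23]
  Merge [16] + [10] -> [10, 16]
  Merge [-3] + [10, 16] -> [-3, 10, 16]
  Merge [-2, 21, 23] + [-3, 10, 16] -> [-3, -2, 10, 16, 21, 23]


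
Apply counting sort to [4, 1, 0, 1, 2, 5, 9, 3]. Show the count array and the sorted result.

Count array: [1, 2, 1, 1, 1, 1, 0, 0, 0, 1]
(count[i] = number of elements equal to i)
Cumulative count: [1, 3, 4, 5, 6, 7, 7, 7, 7, 8]
Sorted: [0, 1, 1, 2, 3, 4, 5, 9]


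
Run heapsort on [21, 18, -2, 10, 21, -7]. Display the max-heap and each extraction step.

Build heap: [21, 21, -2, 10, 18, -7]
Extract 21: [21, 18, -2, 10, -7, 21]
Extract 21: [18, 10, -2, -7, 21, 21]
Extract 18: [10, -7, -2, 18, 21, 21]
Extract 10: [-2, -7, 10, 18, 21, 21]
Extract -2: [-7, -2, 10, 18, 21, 21]


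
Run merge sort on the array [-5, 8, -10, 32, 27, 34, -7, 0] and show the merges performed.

Divide and conquer:
  Merge [-5] + [8] -> [-5, 8]
  Merge [-10] + [32] -> [-10, 32]
  Merge [-5, 8] + [-10, 32] -> [-10, -5, 8, 32]
  Merge [27] + [34] -> [27, 34]
  Merge [-7] + [0] -> [-7, 0]
  Merge [27, 34] + [-7, 0] -> [-7, 0, 27, 34]
  Merge [-10, -5, 8, 32] + [-7, 0, 27, 34] -> [-10, -7, -5, 0, 8, 27, 32, 34]


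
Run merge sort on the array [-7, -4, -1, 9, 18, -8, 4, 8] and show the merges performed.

Divide and conquer:
  Merge [-7] + [-4] -> [-7, -4]
  Merge [-1] + [9] -> [-1, 9]
  Merge [-7, -4] + [-1, 9] -> [-7, -4, -1, 9]
  Merge [18] + [-8] -> [-8, 18]
  Merge [4] + [8] -> [4, 8]
  Merge [-8, 18] + [4, 8] -> [-8, 4, 8, 18]
  Merge [-7, -4, -1, 9] + [-8, 4, 8, 18] -> [-8, -7, -4, -1, 4, 8, 9, 18]


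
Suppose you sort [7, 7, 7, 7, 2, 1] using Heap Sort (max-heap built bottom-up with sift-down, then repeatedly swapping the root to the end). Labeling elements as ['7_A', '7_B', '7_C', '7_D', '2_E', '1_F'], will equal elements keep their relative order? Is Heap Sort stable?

Trace Heap Sort on the labeled array (the key is the number; the letter only tracks identity):
  Build max-heap: [7_A, 7_B, 7_C, 7_D, 2_E, 1_F]
  Swap root 7_A to index 5, re-heapify first 5 -> [7_B, 7_D, 7_C, 1_F, 2_E, 7_A]
  Swap root 7_B to index 4, re-heapify first 4 -> [7_D, 2_E, 7_C, 1_F, 7_B, 7_A]
  Swap root 7_D to index 3, re-heapify first 3 -> [7_C, 2_E, 1_F, 7_D, 7_B, 7_A]
  Swap root 7_C to index 2, re-heapify first 2 -> [2_E, 1_F, 7_C, 7_D, 7_B, 7_A]
  Swap root 2_E to index 1, re-heapify first 1 -> [1_F, 2_E, 7_C, 7_D, 7_B, 7_A]
Final order: [1_F, 2_E, 7_C, 7_D, 7_B, 7_A]
Equal keys:
  value 7: originally 7_A, 7_B, 7_C, 7_D; after sorting 7_C, 7_D, 7_B, 7_A -> order changed
Equal keys were reordered, so Heap Sort is not stable: heap construction and root-to-end swaps move elements without regard to the original order of equal keys. (One such input is enough; an unstable sort may happen to preserve order on other inputs, but it gives no guarantee.)
Answer: Not stable


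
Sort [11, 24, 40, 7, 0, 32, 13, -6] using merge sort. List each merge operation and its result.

Divide and conquer:
  Merge [11] + [24] -> [11, 24]
  Merge [40] + [7] -> [7, 40]
  Merge [11, 24] + [7, 40] -> [7, 11, 24, 40]
  Merge [0] + [32] -> [0, 32]
  Merge [13] + [-6] -> [-6, 13]
  Merge [0, 32] + [-6, 13] -> [-6, 0, 13, 32]
  Merge [7, 11, 24, 40] + [-6, 0, 13, 32] -> [-6, 0, 7, 11, 13, 24, 32, 40]


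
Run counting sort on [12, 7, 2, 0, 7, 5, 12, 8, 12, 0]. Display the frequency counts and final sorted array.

Count array: [2, 0, 1, 0, 0, 1, 0, 2, 1, 0, 0, 0, 3]
(count[i] = number of elements equal to i)
Cumulative count: [2, 2, 3, 3, 3, 4, 4, 6, 7, 7, 7, 7, 10]
Sorted: [0, 0, 2, 5, 7, 7, 8, 12, 12, 12]


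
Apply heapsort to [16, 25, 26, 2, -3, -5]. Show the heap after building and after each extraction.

Build heap: [26, 25, 16, 2, -3, -5]
Extract 26: [25, 2, 16, -5, -3, 26]
Extract 25: [16, 2, -3, -5, 25, 26]
Extract 16: [2, -5, -3, 16, 25, 26]
Extract 2: [-3, -5, 2, 16, 25, 26]
Extract -3: [-5, -3, 2, 16, 25, 26]


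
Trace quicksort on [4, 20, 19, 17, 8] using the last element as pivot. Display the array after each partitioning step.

Partition 1: pivot=8 at index 1 -> [4, 8, 19, 17, 20]
Partition 2: pivot=20 at index 4 -> [4, 8, 19, 17, 20]
Partition 3: pivot=17 at index 2 -> [4, 8, 17, 19, 20]


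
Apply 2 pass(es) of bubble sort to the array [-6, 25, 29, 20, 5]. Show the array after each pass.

After pass 1: [-6, 25, 20, 5, 29] (2 swaps)
After pass 2: [-6, 20, 5, 25, 29] (2 swaps)
Total swaps: 4


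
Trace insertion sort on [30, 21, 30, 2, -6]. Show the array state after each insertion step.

First element 30 is already 'sorted'
Insert 21: shifted 1 elements -> [21, 30, 30, 2, -6]
Insert 30: shifted 0 elements -> [21, 30, 30, 2, -6]
Insert 2: shifted 3 elements -> [2, 21, 30, 30, -6]
Insert -6: shifted 4 elements -> [-6, 2, 21, 30, 30]


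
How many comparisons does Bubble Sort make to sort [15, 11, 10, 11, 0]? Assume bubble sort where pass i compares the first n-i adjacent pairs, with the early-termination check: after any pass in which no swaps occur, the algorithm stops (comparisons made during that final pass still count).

Pass 1: compare adjacent pairs (0,1)..(3,4) = 4 comparison(s), 4 swap(s) -> [11, 10, 11, 0, 15]
Pass 2: compare adjacent pairs (0,1)..(2,3) = 3 comparison(s), 2 swap(s) -> [10, 11, 0, 11, 15]
Pass 3: compare adjacent pairs (0,1)..(1,2) = 2 comparison(s), 1 swap(s) -> [10, 0, 11, 11, 15]
Pass 4: compare adjacent pairs (0,1)..(0,1) = 1 comparison(s), 1 swap(s) -> [0, 10, 11, 11, 15]
Every pass made at least one swap, so all n-1 passes run.
Total comparisons: 4 + 3 + 2 + 1 = 10


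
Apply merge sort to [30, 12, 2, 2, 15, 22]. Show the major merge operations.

Divide and conquer:
  Merge [12] + [2] -> [2, 12]
  Merge [30] + [2, 12] -> [2, 12, 30]
  Merge [15] + [22] -> [15, 22]
  Merge [2] + [15, 22] -> [2, 15, 22]
  Merge [2, 12, 30] + [2, 15, 22] -> [2, 2, 12, 15, 22, 30]


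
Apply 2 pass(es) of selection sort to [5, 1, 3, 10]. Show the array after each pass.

Pass 1: Select minimum 1 at index 1, swap -> [1, 5, 3, 10]
Pass 2: Select minimum 3 at index 2, swap -> [1, 3, 5, 10]


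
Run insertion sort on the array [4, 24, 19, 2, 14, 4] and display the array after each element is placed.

First element 4 is already 'sorted'
Insert 24: shifted 0 elements -> [4, 24, 19, 2, 14, 4]
Insert 19: shifted 1 elements -> [4, 19, 24, 2, 14, 4]
Insert 2: shifted 3 elements -> [2, 4, 19, 24, 14, 4]
Insert 14: shifted 2 elements -> [2, 4, 14, 19, 24, 4]
Insert 4: shifted 3 elements -> [2, 4, 4, 14, 19, 24]


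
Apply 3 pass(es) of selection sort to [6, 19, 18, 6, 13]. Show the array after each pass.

Pass 1: Select minimum 6 at index 0, swap -> [6, 19, 18, 6, 13]
Pass 2: Select minimum 6 at index 3, swap -> [6, 6, 18, 19, 13]
Pass 3: Select minimum 13 at index 4, swap -> [6, 6, 13, 19, 18]


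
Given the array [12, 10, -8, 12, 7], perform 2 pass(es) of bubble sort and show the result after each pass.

After pass 1: [10, -8, 12, 7, 12] (3 swaps)
After pass 2: [-8, 10, 7, 12, 12] (2 swaps)
Total swaps: 5


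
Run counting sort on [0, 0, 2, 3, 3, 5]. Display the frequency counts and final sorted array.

Count array: [2, 0, 1, 2, 0, 1]
(count[i] = number of elements equal to i)
Cumulative count: [2, 2, 3, 5, 5, 6]
Sorted: [0, 0, 2, 3, 3, 5]


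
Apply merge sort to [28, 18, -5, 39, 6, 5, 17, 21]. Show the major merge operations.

Divide and conquer:
  Merge [28] + [18] -> [18, 28]
  Merge [-5] + [39] -> [-5, 39]
  Merge [18, 28] + [-5, 39] -> [-5, 18, 28, 39]
  Merge [6] + [5] -> [5, 6]
  Merge [17] + [21] -> [17, 21]
  Merge [5, 6] + [17, 21] -> [5, 6, 17, 21]
  Merge [-5, 18, 28, 39] + [5, 6, 17, 21] -> [-5, 5, 6, 17, 18, 21, 28, 39]


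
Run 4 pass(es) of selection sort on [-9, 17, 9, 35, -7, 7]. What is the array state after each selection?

Pass 1: Select minimum -9 at index 0, swap -> [-9, 17, 9, 35, -7, 7]
Pass 2: Select minimum -7 at index 4, swap -> [-9, -7, 9, 35, 17, 7]
Pass 3: Select minimum 7 at index 5, swap -> [-9, -7, 7, 35, 17, 9]
Pass 4: Select minimum 9 at index 5, swap -> [-9, -7, 7, 9, 17, 35]


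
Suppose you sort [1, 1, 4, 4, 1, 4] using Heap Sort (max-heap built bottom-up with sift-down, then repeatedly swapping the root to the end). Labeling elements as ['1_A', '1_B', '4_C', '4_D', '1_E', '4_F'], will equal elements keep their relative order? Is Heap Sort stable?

Trace Heap Sort on the labeled array (the key is the number; the letter only tracks identity):
  Build max-heap: [4_D, 1_A, 4_C, 1_B, 1_E, 4_F]
  Swap root 4_D to index 5, re-heapify first 5 -> [4_F, 1_A, 4_C, 1_B, 1_E, 4_D]
  Swap root 4_F to index 4, re-heapify first 4 -> [4_C, 1_A, 1_E, 1_B, 4_F, 4_D]
  Swap root 4_C to index 3, re-heapify first 3 -> [1_B, 1_A, 1_E, 4_C, 4_F, 4_D]
  Swap root 1_B to index 2, re-heapify first 2 -> [1_E, 1_A, 1_B, 4_C, 4_F, 4_D]
  Swap root 1_E to index 1, re-heapify first 1 -> [1_A, 1_E, 1_B, 4_C, 4_F, 4_D]
Final order: [1_A, 1_E, 1_B, 4_C, 4_F, 4_D]
Equal keys:
  value 1: originally 1_A, 1_B, 1_E; after sorting 1_A, 1_E, 1_B -> order changed
  value 4: originally 4_C, 4_D, 4_F; after sorting 4_C, 4_F, 4_D -> order changed
Equal keys were reordered, so Heap Sort is not stable: heap construction and root-to-end swaps move elements without regard to the original order of equal keys. (One such input is enough; an unstable sort may happen to preserve order on other inputs, but it gives no guarantee.)
Answer: Not stable


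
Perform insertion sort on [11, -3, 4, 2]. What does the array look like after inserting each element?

First element 11 is already 'sorted'
Insert -3: shifted 1 elements -> [-3, 11, 4, 2]
Insert 4: shifted 1 elements -> [-3, 4, 11, 2]
Insert 2: shifted 2 elements -> [-3, 2, 4, 11]


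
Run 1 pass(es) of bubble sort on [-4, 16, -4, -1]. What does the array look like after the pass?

After pass 1: [-4, -4, -1, 16] (2 swaps)
Total swaps: 2


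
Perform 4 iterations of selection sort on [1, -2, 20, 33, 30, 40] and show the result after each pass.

Pass 1: Select minimum -2 at index 1, swap -> [-2, 1, 20, 33, 30, 40]
Pass 2: Select minimum 1 at index 1, swap -> [-2, 1, 20, 33, 30, 40]
Pass 3: Select minimum 20 at index 2, swap -> [-2, 1, 20, 33, 30, 40]
Pass 4: Select minimum 30 at index 4, swap -> [-2, 1, 20, 30, 33, 40]


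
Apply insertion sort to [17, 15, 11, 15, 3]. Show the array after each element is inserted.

First element 17 is already 'sorted'
Insert 15: shifted 1 elements -> [15, 17, 11, 15, 3]
Insert 11: shifted 2 elements -> [11, 15, 17, 15, 3]
Insert 15: shifted 1 elements -> [11, 15, 15, 17, 3]
Insert 3: shifted 4 elements -> [3, 11, 15, 15, 17]


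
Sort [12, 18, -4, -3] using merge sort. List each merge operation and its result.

Divide and conquer:
  Merge [12] + [18] -> [12, 18]
  Merge [-4] + [-3] -> [-4, -3]
  Merge [12, 18] + [-4, -3] -> [-4, -3, 12, 18]


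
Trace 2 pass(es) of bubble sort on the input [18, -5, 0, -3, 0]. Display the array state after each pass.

After pass 1: [-5, 0, -3, 0, 18] (4 swaps)
After pass 2: [-5, -3, 0, 0, 18] (1 swaps)
Total swaps: 5


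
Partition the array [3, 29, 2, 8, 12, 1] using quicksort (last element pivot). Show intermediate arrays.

Partition 1: pivot=1 at index 0 -> [1, 29, 2, 8, 12, 3]
Partition 2: pivot=3 at index 2 -> [1, 2, 3, 8, 12, 29]
Partition 3: pivot=29 at index 5 -> [1, 2, 3, 8, 12, 29]
Partition 4: pivot=12 at index 4 -> [1, 2, 3, 8, 12, 29]


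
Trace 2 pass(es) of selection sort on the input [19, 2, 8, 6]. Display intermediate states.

Pass 1: Select minimum 2 at index 1, swap -> [2, 19, 8, 6]
Pass 2: Select minimum 6 at index 3, swap -> [2, 6, 8, 19]


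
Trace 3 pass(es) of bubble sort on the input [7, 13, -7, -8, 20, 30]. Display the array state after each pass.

After pass 1: [7, -7, -8, 13, 20, 30] (2 swaps)
After pass 2: [-7, -8, 7, 13, 20, 30] (2 swaps)
After pass 3: [-8, -7, 7, 13, 20, 30] (1 swaps)
Total swaps: 5


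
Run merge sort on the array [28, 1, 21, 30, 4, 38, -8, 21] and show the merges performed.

Divide and conquer:
  Merge [28] + [1] -> [1, 28]
  Merge [21] + [30] -> [21, 30]
  Merge [1, 28] + [21, 30] -> [1, 21, 28, 30]
  Merge [4] + [38] -> [4, 38]
  Merge [-8] + [21] -> [-8, 21]
  Merge [4, 38] + [-8, 21] -> [-8, 4, 21, 38]
  Merge [1, 21, 28, 30] + [-8, 4, 21, 38] -> [-8, 1, 4, 21, 21, 28, 30, 38]


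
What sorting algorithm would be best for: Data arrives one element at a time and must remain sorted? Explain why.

Best choice: Insertion sort
Reason: Insertion sort naturally handles online/streaming input by inserting each new element into sorted position


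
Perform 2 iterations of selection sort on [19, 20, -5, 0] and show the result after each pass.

Pass 1: Select minimum -5 at index 2, swap -> [-5, 20, 19, 0]
Pass 2: Select minimum 0 at index 3, swap -> [-5, 0, 19, 20]


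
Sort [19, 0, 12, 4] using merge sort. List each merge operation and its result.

Divide and conquer:
  Merge [19] + [0] -> [0, 19]
  Merge [12] + [4] -> [4, 12]
  Merge [0, 19] + [4, 12] -> [0, 4, 12, 19]


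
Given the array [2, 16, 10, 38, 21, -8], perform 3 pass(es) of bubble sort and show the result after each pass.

After pass 1: [2, 10, 16, 21, -8, 38] (3 swaps)
After pass 2: [2, 10, 16, -8, 21, 38] (1 swaps)
After pass 3: [2, 10, -8, 16, 21, 38] (1 swaps)
Total swaps: 5


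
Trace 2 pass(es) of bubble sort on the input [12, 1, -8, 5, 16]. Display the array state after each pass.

After pass 1: [1, -8, 5, 12, 16] (3 swaps)
After pass 2: [-8, 1, 5, 12, 16] (1 swaps)
Total swaps: 4


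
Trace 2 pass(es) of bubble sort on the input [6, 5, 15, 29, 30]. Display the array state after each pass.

After pass 1: [5, 6, 15, 29, 30] (1 swaps)
After pass 2: [5, 6, 15, 29, 30] (0 swaps)
Total swaps: 1


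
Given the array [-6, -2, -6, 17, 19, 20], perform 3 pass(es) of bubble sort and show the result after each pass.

After pass 1: [-6, -6, -2, 17, 19, 20] (1 swaps)
After pass 2: [-6, -6, -2, 17, 19, 20] (0 swaps)
After pass 3: [-6, -6, -2, 17, 19, 20] (0 swaps)
Total swaps: 1


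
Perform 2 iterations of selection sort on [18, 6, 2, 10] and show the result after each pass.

Pass 1: Select minimum 2 at index 2, swap -> [2, 6, 18, 10]
Pass 2: Select minimum 6 at index 1, swap -> [2, 6, 18, 10]


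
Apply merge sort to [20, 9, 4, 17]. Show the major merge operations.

Divide and conquer:
  Merge [20] + [9] -> [9, 20]
  Merge [4] + [17] -> [4, 17]
  Merge [9, 20] + [4, 17] -> [4, 9, 17, 20]


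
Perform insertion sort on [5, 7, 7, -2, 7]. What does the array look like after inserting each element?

First element 5 is already 'sorted'
Insert 7: shifted 0 elements -> [5, 7, 7, -2, 7]
Insert 7: shifted 0 elements -> [5, 7, 7, -2, 7]
Insert -2: shifted 3 elements -> [-2, 5, 7, 7, 7]
Insert 7: shifted 0 elements -> [-2, 5, 7, 7, 7]


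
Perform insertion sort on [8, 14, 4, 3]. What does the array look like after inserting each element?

First element 8 is already 'sorted'
Insert 14: shifted 0 elements -> [8, 14, 4, 3]
Insert 4: shifted 2 elements -> [4, 8, 14, 3]
Insert 3: shifted 3 elements -> [3, 4, 8, 14]


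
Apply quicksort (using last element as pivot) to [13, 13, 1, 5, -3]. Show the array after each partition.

Partition 1: pivot=-3 at index 0 -> [-3, 13, 1, 5, 13]
Partition 2: pivot=13 at index 4 -> [-3, 13, 1, 5, 13]
Partition 3: pivot=5 at index 2 -> [-3, 1, 5, 13, 13]


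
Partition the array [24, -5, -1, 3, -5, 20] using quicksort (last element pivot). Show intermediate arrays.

Partition 1: pivot=20 at index 4 -> [-5, -1, 3, -5, 20, 24]
Partition 2: pivot=-5 at index 1 -> [-5, -5, 3, -1, 20, 24]
Partition 3: pivot=-1 at index 2 -> [-5, -5, -1, 3, 20, 24]


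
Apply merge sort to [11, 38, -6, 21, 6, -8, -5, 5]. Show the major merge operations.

Divide and conquer:
  Merge [11] + [38] -> [11, 38]
  Merge [-6] + [21] -> [-6, 21]
  Merge [11, 38] + [-6, 21] -> [-6, 11, 21, 38]
  Merge [6] + [-8] -> [-8, 6]
  Merge [-5] + [5] -> [-5, 5]
  Merge [-8, 6] + [-5, 5] -> [-8, -5, 5, 6]
  Merge [-6, 11, 21, 38] + [-8, -5, 5, 6] -> [-8, -6, -5, 5, 6, 11, 21, 38]


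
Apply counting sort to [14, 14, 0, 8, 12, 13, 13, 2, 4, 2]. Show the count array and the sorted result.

Count array: [1, 0, 2, 0, 1, 0, 0, 0, 1, 0, 0, 0, 1, 2, 2]
(count[i] = number of elements equal to i)
Cumulative count: [1, 1, 3, 3, 4, 4, 4, 4, 5, 5, 5, 5, 6, 8, 10]
Sorted: [0, 2, 2, 4, 8, 12, 13, 13, 14, 14]


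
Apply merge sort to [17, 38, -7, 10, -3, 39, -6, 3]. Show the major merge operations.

Divide and conquer:
  Merge [17] + [38] -> [17, 38]
  Merge [-7] + [10] -> [-7, 10]
  Merge [17, 38] + [-7, 10] -> [-7, 10, 17, 38]
  Merge [-3] + [39] -> [-3, 39]
  Merge [-6] + [3] -> [-6, 3]
  Merge [-3, 39] + [-6, 3] -> [-6, -3, 3, 39]
  Merge [-7, 10, 17, 38] + [-6, -3, 3, 39] -> [-7, -6, -3, 3, 10, 17, 38, 39]


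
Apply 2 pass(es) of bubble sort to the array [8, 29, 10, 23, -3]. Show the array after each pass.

After pass 1: [8, 10, 23, -3, 29] (3 swaps)
After pass 2: [8, 10, -3, 23, 29] (1 swaps)
Total swaps: 4


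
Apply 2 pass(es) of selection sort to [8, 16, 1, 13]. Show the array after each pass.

Pass 1: Select minimum 1 at index 2, swap -> [1, 16, 8, 13]
Pass 2: Select minimum 8 at index 2, swap -> [1, 8, 16, 13]


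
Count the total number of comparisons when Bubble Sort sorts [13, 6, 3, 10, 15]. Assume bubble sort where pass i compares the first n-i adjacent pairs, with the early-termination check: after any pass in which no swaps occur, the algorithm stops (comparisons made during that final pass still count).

Pass 1: compare adjacent pairs (0,1)..(3,4) = 4 comparison(s), 3 swap(s) -> [6, 3, 10, 13, 15]
Pass 2: compare adjacent pairs (0,1)..(2,3) = 3 comparison(s), 1 swap(s) -> [3, 6, 10, 13, 15]
Pass 3: compare adjacent pairs (0,1)..(1,2) = 2 comparison(s), 0 swap(s) -> [3, 6, 10, 13, 15]
No swaps in this pass, so bubble sort stops here.
Total comparisons: 4 + 3 + 2 = 9


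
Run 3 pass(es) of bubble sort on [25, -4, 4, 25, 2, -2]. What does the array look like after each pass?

After pass 1: [-4, 4, 25, 2, -2, 25] (4 swaps)
After pass 2: [-4, 4, 2, -2, 25, 25] (2 swaps)
After pass 3: [-4, 2, -2, 4, 25, 25] (2 swaps)
Total swaps: 8


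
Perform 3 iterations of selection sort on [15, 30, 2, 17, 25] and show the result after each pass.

Pass 1: Select minimum 2 at index 2, swap -> [2, 30, 15, 17, 25]
Pass 2: Select minimum 15 at index 2, swap -> [2, 15, 30, 17, 25]
Pass 3: Select minimum 17 at index 3, swap -> [2, 15, 17, 30, 25]


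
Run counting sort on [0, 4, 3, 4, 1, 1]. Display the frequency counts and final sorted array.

Count array: [1, 2, 0, 1, 2]
(count[i] = number of elements equal to i)
Cumulative count: [1, 3, 3, 4, 6]
Sorted: [0, 1, 1, 3, 4, 4]


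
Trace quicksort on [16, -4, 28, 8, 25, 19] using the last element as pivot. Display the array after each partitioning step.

Partition 1: pivot=19 at index 3 -> [16, -4, 8, 19, 25, 28]
Partition 2: pivot=8 at index 1 -> [-4, 8, 16, 19, 25, 28]
Partition 3: pivot=28 at index 5 -> [-4, 8, 16, 19, 25, 28]


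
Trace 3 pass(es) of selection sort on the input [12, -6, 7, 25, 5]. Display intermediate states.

Pass 1: Select minimum -6 at index 1, swap -> [-6, 12, 7, 25, 5]
Pass 2: Select minimum 5 at index 4, swap -> [-6, 5, 7, 25, 12]
Pass 3: Select minimum 7 at index 2, swap -> [-6, 5, 7, 25, 12]


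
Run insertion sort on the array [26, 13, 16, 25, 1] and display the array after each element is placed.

First element 26 is already 'sorted'
Insert 13: shifted 1 elements -> [13, 26, 16, 25, 1]
Insert 16: shifted 1 elements -> [13, 16, 26, 25, 1]
Insert 25: shifted 1 elements -> [13, 16, 25, 26, 1]
Insert 1: shifted 4 elements -> [1, 13, 16, 25, 26]


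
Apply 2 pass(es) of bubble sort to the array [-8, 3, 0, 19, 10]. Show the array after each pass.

After pass 1: [-8, 0, 3, 10, 19] (2 swaps)
After pass 2: [-8, 0, 3, 10, 19] (0 swaps)
Total swaps: 2


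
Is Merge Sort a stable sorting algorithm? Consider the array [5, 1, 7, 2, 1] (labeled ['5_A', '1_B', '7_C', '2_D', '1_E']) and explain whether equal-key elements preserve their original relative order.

Trace Merge Sort on the labeled array (the key is the number; the letter only tracks identity):
  Merge [5_A] + [1_B] -> [1_B, 5_A]
  Merge [2_D] + [1_E] -> [1_E, 2_D]
  Merge [7_C] + [1_E, 2_D] -> [1_E, 2_D, 7_C]
  Merge [1_B, 5_A] + [1_E, 2_D, 7_C] -> [1_B, 1_E, 2_D, 5_A, 7_C]
Final order: [1_B, 1_E, 2_D, 5_A, 7_C]
Equal keys:
  value 1: originally 1_B, 1_E; after sorting 1_B, 1_E -> order preserved
All equal keys kept their original relative order. Merge Sort is stable: when the heads of the two halves are equal the merge takes from the left half first.
Answer: Stable


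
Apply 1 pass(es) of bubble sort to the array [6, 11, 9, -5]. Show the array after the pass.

After pass 1: [6, 9, -5, 11] (2 swaps)
Total swaps: 2


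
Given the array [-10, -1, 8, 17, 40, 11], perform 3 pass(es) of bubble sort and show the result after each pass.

After pass 1: [-10, -1, 8, 17, 11, 40] (1 swaps)
After pass 2: [-10, -1, 8, 11, 17, 40] (1 swaps)
After pass 3: [-10, -1, 8, 11, 17, 40] (0 swaps)
Total swaps: 2


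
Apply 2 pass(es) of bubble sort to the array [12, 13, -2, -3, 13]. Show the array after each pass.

After pass 1: [12, -2, -3, 13, 13] (2 swaps)
After pass 2: [-2, -3, 12, 13, 13] (2 swaps)
Total swaps: 4


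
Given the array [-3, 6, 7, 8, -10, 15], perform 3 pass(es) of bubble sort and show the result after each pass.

After pass 1: [-3, 6, 7, -10, 8, 15] (1 swaps)
After pass 2: [-3, 6, -10, 7, 8, 15] (1 swaps)
After pass 3: [-3, -10, 6, 7, 8, 15] (1 swaps)
Total swaps: 3


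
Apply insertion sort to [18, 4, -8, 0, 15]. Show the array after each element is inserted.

First element 18 is already 'sorted'
Insert 4: shifted 1 elements -> [4, 18, -8, 0, 15]
Insert -8: shifted 2 elements -> [-8, 4, 18, 0, 15]
Insert 0: shifted 2 elements -> [-8, 0, 4, 18, 15]
Insert 15: shifted 1 elements -> [-8, 0, 4, 15, 18]


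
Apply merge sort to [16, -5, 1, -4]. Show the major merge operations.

Divide and conquer:
  Merge [16] + [-5] -> [-5, 16]
  Merge [1] + [-4] -> [-4, 1]
  Merge [-5, 16] + [-4, 1] -> [-5, -4, 1, 16]


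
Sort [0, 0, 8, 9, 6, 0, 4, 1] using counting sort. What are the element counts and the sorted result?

Count array: [3, 1, 0, 0, 1, 0, 1, 0, 1, 1]
(count[i] = number of elements equal to i)
Cumulative count: [3, 4, 4, 4, 5, 5, 6, 6, 7, 8]
Sorted: [0, 0, 0, 1, 4, 6, 8, 9]


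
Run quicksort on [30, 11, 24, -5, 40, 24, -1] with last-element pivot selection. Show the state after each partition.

Partition 1: pivot=-1 at index 1 -> [-5, -1, 24, 30, 40, 24, 11]
Partition 2: pivot=11 at index 2 -> [-5, -1, 11, 30, 40, 24, 24]
Partition 3: pivot=24 at index 4 -> [-5, -1, 11, 24, 24, 30, 40]
Partition 4: pivot=40 at index 6 -> [-5, -1, 11, 24, 24, 30, 40]


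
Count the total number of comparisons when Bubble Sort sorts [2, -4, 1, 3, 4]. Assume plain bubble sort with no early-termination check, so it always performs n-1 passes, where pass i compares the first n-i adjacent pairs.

Pass 1: compare adjacent pairs (0,1)..(3,4) = 4 comparison(s), 2 swap(s) -> [-4, 1, 2, 3, 4]
Pass 2: compare adjacent pairs (0,1)..(2,3) = 3 comparison(s), 0 swap(s) -> [-4, 1, 2, 3, 4]
Pass 3: compare adjacent pairs (0,1)..(1,2) = 2 comparison(s), 0 swap(s) -> [-4, 1, 2, 3, 4]
Pass 4: compare adjacent pairs (0,1)..(0,1) = 1 comparison(s), 0 swap(s) -> [-4, 1, 2, 3, 4]
Total comparisons: 4 + 3 + 2 + 1 = 10


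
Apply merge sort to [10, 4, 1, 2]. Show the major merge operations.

Divide and conquer:
  Merge [10] + [4] -> [4, 10]
  Merge [1] + [2] -> [1, 2]
  Merge [4, 10] + [1, 2] -> [1, 2, 4, 10]


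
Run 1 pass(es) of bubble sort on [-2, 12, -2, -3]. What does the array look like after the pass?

After pass 1: [-2, -2, -3, 12] (2 swaps)
Total swaps: 2


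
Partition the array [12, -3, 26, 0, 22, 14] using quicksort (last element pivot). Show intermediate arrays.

Partition 1: pivot=14 at index 3 -> [12, -3, 0, 14, 22, 26]
Partition 2: pivot=0 at index 1 -> [-3, 0, 12, 14, 22, 26]
Partition 3: pivot=26 at index 5 -> [-3, 0, 12, 14, 22, 26]


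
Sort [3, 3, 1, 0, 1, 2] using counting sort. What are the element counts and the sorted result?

Count array: [1, 2, 1, 2]
(count[i] = number of elements equal to i)
Cumulative count: [1, 3, 4, 6]
Sorted: [0, 1, 1, 2, 3, 3]


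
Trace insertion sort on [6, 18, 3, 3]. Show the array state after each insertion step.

First element 6 is already 'sorted'
Insert 18: shifted 0 elements -> [6, 18, 3, 3]
Insert 3: shifted 2 elements -> [3, 6, 18, 3]
Insert 3: shifted 2 elements -> [3, 3, 6, 18]


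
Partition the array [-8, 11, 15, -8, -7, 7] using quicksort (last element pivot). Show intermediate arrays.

Partition 1: pivot=7 at index 3 -> [-8, -8, -7, 7, 15, 11]
Partition 2: pivot=-7 at index 2 -> [-8, -8, -7, 7, 15, 11]
Partition 3: pivot=-8 at index 1 -> [-8, -8, -7, 7, 15, 11]
Partition 4: pivot=11 at index 4 -> [-8, -8, -7, 7, 11, 15]


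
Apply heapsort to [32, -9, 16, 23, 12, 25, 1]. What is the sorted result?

Build heap: [32, 23, 25, -9, 12, 16, 1]
Extract 32: [25, 23, 16, -9, 12, 1, 32]
Extract 25: [23, 12, 16, -9, 1, 25, 32]
Extract 23: [16, 12, 1, -9, 23, 25, 32]
Extract 16: [12, -9, 1, 16, 23, 25, 32]
Extract 12: [1, -9, 12, 16, 23, 25, 32]
Extract 1: [-9, 1, 12, 16, 23, 25, 32]


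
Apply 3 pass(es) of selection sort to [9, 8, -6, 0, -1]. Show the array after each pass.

Pass 1: Select minimum -6 at index 2, swap -> [-6, 8, 9, 0, -1]
Pass 2: Select minimum -1 at index 4, swap -> [-6, -1, 9, 0, 8]
Pass 3: Select minimum 0 at index 3, swap -> [-6, -1, 0, 9, 8]


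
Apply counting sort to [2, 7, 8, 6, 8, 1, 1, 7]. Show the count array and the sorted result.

Count array: [0, 2, 1, 0, 0, 0, 1, 2, 2]
(count[i] = number of elements equal to i)
Cumulative count: [0, 2, 3, 3, 3, 3, 4, 6, 8]
Sorted: [1, 1, 2, 6, 7, 7, 8, 8]


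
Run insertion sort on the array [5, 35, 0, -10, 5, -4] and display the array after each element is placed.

First element 5 is already 'sorted'
Insert 35: shifted 0 elements -> [5, 35, 0, -10, 5, -4]
Insert 0: shifted 2 elements -> [0, 5, 35, -10, 5, -4]
Insert -10: shifted 3 elements -> [-10, 0, 5, 35, 5, -4]
Insert 5: shifted 1 elements -> [-10, 0, 5, 5, 35, -4]
Insert -4: shifted 4 elements -> [-10, -4, 0, 5, 5, 35]


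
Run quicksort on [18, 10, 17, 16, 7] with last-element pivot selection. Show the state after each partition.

Partition 1: pivot=7 at index 0 -> [7, 10, 17, 16, 18]
Partition 2: pivot=18 at index 4 -> [7, 10, 17, 16, 18]
Partition 3: pivot=16 at index 2 -> [7, 10, 16, 17, 18]


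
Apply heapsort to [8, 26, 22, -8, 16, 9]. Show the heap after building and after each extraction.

Build heap: [26, 16, 22, -8, 8, 9]
Extract 26: [22, 16, 9, -8, 8, 26]
Extract 22: [16, 8, 9, -8, 22, 26]
Extract 16: [9, 8, -8, 16, 22, 26]
Extract 9: [8, -8, 9, 16, 22, 26]
Extract 8: [-8, 8, 9, 16, 22, 26]


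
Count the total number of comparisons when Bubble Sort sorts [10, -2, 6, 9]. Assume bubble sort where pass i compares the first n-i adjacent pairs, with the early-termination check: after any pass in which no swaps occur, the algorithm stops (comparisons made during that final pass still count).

Pass 1: compare adjacent pairs (0,1)..(2,3) = 3 comparison(s), 3 swap(s) -> [-2, 6, 9, 10]
Pass 2: compare adjacent pairs (0,1)..(1,2) = 2 comparison(s), 0 swap(s) -> [-2, 6, 9, 10]
No swaps in this pass, so bubble sort stops here.
Total comparisons: 3 + 2 = 5


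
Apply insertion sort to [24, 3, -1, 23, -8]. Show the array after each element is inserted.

First element 24 is already 'sorted'
Insert 3: shifted 1 elements -> [3, 24, -1, 23, -8]
Insert -1: shifted 2 elements -> [-1, 3, 24, 23, -8]
Insert 23: shifted 1 elements -> [-1, 3, 23, 24, -8]
Insert -8: shifted 4 elements -> [-8, -1, 3, 23, 24]


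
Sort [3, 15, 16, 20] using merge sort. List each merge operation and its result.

Divide and conquer:
  Merge [3] + [15] -> [3, 15]
  Merge [16] + [20] -> [16, 20]
  Merge [3, 15] + [16, 20] -> [3, 15, 16, 20]


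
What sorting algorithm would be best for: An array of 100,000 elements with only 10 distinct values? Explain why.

Best choice: 3-way quicksort or Counting sort
Reason: 3-way (Dutch national flag) partitioning groups every copy of the pivot together, so with only d=10 distinct keys quicksort finishes in O(n log d) expected time, which is effectively linear; counting sort runs in O(n + k) where k is the size of the key range (not the number of distinct values), so it is linear when the 10 values are integers drawn from a small known range


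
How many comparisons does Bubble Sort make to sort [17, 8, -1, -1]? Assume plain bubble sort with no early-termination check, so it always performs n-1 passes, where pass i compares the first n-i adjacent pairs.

Pass 1: compare adjacent pairs (0,1)..(2,3) = 3 comparison(s), 3 swap(s) -> [8, -1, -1, 17]
Pass 2: compare adjacent pairs (0,1)..(1,2) = 2 comparison(s), 2 swap(s) -> [-1, -1, 8, 17]
Pass 3: compare adjacent pairs (0,1)..(0,1) = 1 comparison(s), 0 swap(s) -> [-1, -1, 8, 17]
Total comparisons: 3 + 2 + 1 = 6


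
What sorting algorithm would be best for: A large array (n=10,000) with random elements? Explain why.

Best choice: Quicksort or Mergesort
Reason: Both have O(n log n) average case; quicksort has lower constant factors


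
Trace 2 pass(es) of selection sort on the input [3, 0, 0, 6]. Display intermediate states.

Pass 1: Select minimum 0 at index 1, swap -> [0, 3, 0, 6]
Pass 2: Select minimum 0 at index 2, swap -> [0, 0, 3, 6]
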